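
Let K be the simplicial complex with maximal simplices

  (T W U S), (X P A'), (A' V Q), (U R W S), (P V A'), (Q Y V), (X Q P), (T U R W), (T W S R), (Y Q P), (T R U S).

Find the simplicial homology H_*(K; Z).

Order the vertices as P < Q < R < S < T < U < V < W < X < Y < A'. Listing each simplex with vertices in this order, K has dimension 3 with simplices:

  0-simplices (11): [P], [Q], [R], [S], [T], [U], [V], [W], [X], [Y], [A']
  1-simplices (22): [P,Q], [P,V], [P,X], [P,Y], [P,A'], [Q,V], [Q,X], [Q,Y], [Q,A'], [R,S], [R,T], [R,U], [R,W], [S,T], [S,U], [S,W], [T,U], [T,W], [U,W], [V,Y], [V,A'], [X,A']
  2-simplices (16): [P,Q,X], [P,Q,Y], [P,V,A'], [P,X,A'], [Q,V,Y], [Q,V,A'], [R,S,T], [R,S,U], [R,S,W], [R,T,U], [R,T,W], [R,U,W], [S,T,U], [S,T,W], [S,U,W], [T,U,W]
  3-simplices (5): [R,S,T,U], [R,S,T,W], [R,S,U,W], [R,T,U,W], [S,T,U,W]

giving chain groups C_0 ≅ Z^11, C_1 ≅ Z^22, C_2 ≅ Z^16, C_3 ≅ Z^5.

Boundary ∂_1: C_1 → C_0 maps an edge to its endpoints' difference, ∂[p,q] = q − p. For instance
  ∂[S,W] = [W] − [S].
As a 11×22 matrix over Z this has rank 9, with invariant factors (1,1,1,1,1,1,1,1,1).

The boundary map ∂_2: C_2 → C_1 acts by ∂[p,q,r] = [q,r] − [p,r] + [p,q]. For instance
  ∂[P,Q,X] = [Q,X] − [P,X] + [P,Q],
  ∂[P,X,A'] = [X,A'] − [P,A'] + [P,X].
This gives a 22×16 integer matrix of rank 12; reducing to Smith normal form yields diagonal entries (1,1,1,1,1,1,1,1,1,1,1,1).

The boundary map ∂_3: C_3 → C_2 sends each 3-simplex σ to the alternating sum Σ_i (−1)^i (σ with its i-th vertex removed). For instance
  ∂[R,S,T,U] = [S,T,U] − [R,T,U] + [R,S,U] − [R,S,T],
  ∂[R,T,U,W] = [T,U,W] − [R,U,W] + [R,T,W] − [R,T,U].
The 16×5 boundary matrix has rank 4 and Smith normal form diag(1,1,1,1).

Reading off H_k = ker ∂_k / im ∂_{k+1}:

  H_0: rank C_0 − rank ∂_1 = 11 − 9 = 2, and the invariant factors of ∂_1 are all 1, so H_0 = Z^2.
  H_1: rank ker ∂_1 − rank ∂_2 = (22 − 9) − 12 = 1, and the invariant factors of ∂_2 are all 1, so H_1 = Z.
  H_2: rank ker ∂_2 − rank ∂_3 = (16 − 12) − 4 = 0, and the invariant factors of ∂_3 are all 1, so H_2 = 0.
  H_3: rank ker ∂_3 − rank ∂_4 = (5 − 4) − 0 = 1, and there is no ∂_4, so H_3 = Z.

As a check, the Euler characteristic is 11 − 22 + 16 − 5 = 0, which agrees with 2 − 1 + 0 − 1 = 0.

H_0 ≅ Z^2,  H_1 ≅ Z,  H_2 = 0,  H_3 ≅ Z.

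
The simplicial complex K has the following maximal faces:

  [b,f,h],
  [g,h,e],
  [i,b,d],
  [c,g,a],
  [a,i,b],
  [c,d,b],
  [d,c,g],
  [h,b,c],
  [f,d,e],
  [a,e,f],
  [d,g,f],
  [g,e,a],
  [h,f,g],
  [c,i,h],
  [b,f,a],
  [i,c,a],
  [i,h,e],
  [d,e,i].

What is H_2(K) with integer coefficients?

Order the vertices as a < b < c < d < e < f < g < h < i. Listing each simplex with vertices in this order, K has dimension 2 with simplices:

  0-simplices (9): a, b, c, d, e, f, g, h, i
  1-simplices (27): ab, ac, ae, af, ag, ai, bc, bd, bf, bh, bi, cd, cg, ch, ci, de, df, dg, di, ef, eg, eh, ei, fg, fh, gh, hi
  2-simplices (18): abf, abi, acg, aci, aef, aeg, bcd, bch, bdi, bfh, cdg, chi, def, dei, dfg, egh, ehi, fgh

giving chain groups C_0 ≅ Z^9, C_1 ≅ Z^27, C_2 ≅ Z^18.

∂_1: C_1 → C_0 is given by ∂[p,q] = [q] − [p]. For instance
  ∂bc = c − b.
This gives a 9×27 integer matrix of rank 8; reducing to Smith normal form yields diagonal entries (1,1,1,1,1,1,1,1).

The boundary map ∂_2: C_2 → C_1 acts by ∂[p,q,r] = [q,r] − [p,r] + [p,q]. For instance
  ∂bcd = cd − bd + bc,
  ∂ehi = hi − ei + eh.
The 27×18 boundary matrix has rank 18 and Smith normal form diag(1,1,1,1,1,1,1,1,1,1,1,1,1,1,1,1,1,2).

From H_k ≅ ker(∂_k) / im(∂_{k+1}) we obtain:

  H_2: rank ker ∂_2 − rank ∂_3 = (18 − 18) − 0 = 0, and there is no ∂_3, so H_2 = 0.

(K is a triangulation of the Klein bottle.)

H_2 = 0.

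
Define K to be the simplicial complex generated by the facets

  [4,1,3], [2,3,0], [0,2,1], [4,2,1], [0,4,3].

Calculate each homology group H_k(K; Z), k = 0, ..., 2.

Fix the vertex order 0 < 1 < 2 < 3 < 4 and write every simplex with vertices in increasing order. Then dim K = 2 and the simplices of K are:

  0-simplices (5): [0], [1], [2], [3], [4]
  1-simplices (10): [0,1], [0,2], [0,3], [0,4], [1,2], [1,3], [1,4], [2,3], [2,4], [3,4]
  2-simplices (5): [0,1,2], [0,2,3], [0,3,4], [1,2,4], [1,3,4]

giving chain groups C_0 ≅ Z^5, C_1 ≅ Z^10, C_2 ≅ Z^5.

∂_1: C_1 → C_0 is given by ∂[p,q] = [q] − [p]. For instance
  ∂[3,4] = [4] − [3].
The resulting 5×10 matrix has rank 4, and its Smith normal form has invariant factors (1,1,1,1).

∂_2: C_2 → C_1 acts by ∂[p,q,r] = [q,r] − [p,r] + [p,q]. For instance
  ∂[0,2,3] = [2,3] − [0,3] + [0,2],
  ∂[0,3,4] = [3,4] − [0,4] + [0,3].
As a 10×5 matrix over Z this has rank 5, with invariant factors (1,1,1,1,1).

Reading off H_k = ker ∂_k / im ∂_{k+1}:

  H_0: rank C_0 − rank ∂_1 = 5 − 4 = 1, and the invariant factors of ∂_1 are all 1, so H_0 = Z.
  H_1: rank ker ∂_1 − rank ∂_2 = (10 − 4) − 5 = 1, and the invariant factors of ∂_2 are all 1, so H_1 = Z.
  H_2: rank ker ∂_2 − rank ∂_3 = (5 − 5) − 0 = 0, and there is no ∂_3, so H_2 = 0.

As a check, the Euler characteristic is 5 − 10 + 5 = 0, which agrees with 1 − 1 + 0 = 0.

H_0 = Z,  H_1 = Z,  H_2 = 0.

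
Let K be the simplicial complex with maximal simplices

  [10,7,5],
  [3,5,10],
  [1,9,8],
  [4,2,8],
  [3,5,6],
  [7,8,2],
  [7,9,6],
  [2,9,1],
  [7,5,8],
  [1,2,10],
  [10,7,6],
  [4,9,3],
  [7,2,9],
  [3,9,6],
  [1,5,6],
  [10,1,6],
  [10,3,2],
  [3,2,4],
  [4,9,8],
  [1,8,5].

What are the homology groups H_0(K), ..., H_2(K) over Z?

H_0 ≅ Z,  H_1 ≅ Z ⊕ Z/2,  H_2 = 0.

Order the vertices as 1 < 2 < 3 < 4 < 5 < 6 < 7 < 8 < 9 < 10. Listing each simplex with vertices in this order, K has dimension 2 with simplices:

  0-simplices (10): [1], [2], [3], [4], [5], [6], [7], [8], [9], [10]
  1-simplices (30): (30 of them)
  2-simplices (20): (20 of them)

giving chain groups C_0 ≅ Z^10, C_1 ≅ Z^30, C_2 ≅ Z^20.

Boundary ∂_1: C_1 → C_0 is given by ∂[p,q] = [q] − [p].
As a 10×30 matrix over Z this has rank 9, with invariant factors (1,1,1,1,1,1,1,1,1).

The boundary map ∂_2: C_2 → C_1 maps a triangle to the signed sum of its edges. For instance
  ∂[3,5,10] = [5,10] − [3,10] + [3,5],
  ∂[2,4,8] = [4,8] − [2,8] + [2,4].
The 30×20 boundary matrix has rank 20 and Smith normal form diag(1,1,1,1,1,1,1,1,1,1,1,1,1,1,1,1,1,1,1,2).

Now H_k = ker ∂_k / im ∂_{k+1}, so:

  H_0: rank C_0 − rank ∂_1 = 10 − 9 = 1, and the invariant factors of ∂_1 are all 1, so H_0 = Z.
  H_1: rank ker ∂_1 − rank ∂_2 = (30 − 9) − 20 = 1, and ∂_2 has invariant factor 2 > 1, so H_1 = Z ⊕ Z/2.
  H_2: rank ker ∂_2 − rank ∂_3 = (20 − 20) − 0 = 0, and there is no ∂_3, so H_2 = 0.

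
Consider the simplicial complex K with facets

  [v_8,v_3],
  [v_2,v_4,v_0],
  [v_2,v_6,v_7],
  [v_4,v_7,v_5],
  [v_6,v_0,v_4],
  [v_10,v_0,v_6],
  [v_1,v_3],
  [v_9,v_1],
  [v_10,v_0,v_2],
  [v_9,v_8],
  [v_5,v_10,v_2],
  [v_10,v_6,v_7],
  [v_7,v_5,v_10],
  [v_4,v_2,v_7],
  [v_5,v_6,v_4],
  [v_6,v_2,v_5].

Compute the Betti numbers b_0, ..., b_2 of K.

We work with the vertex ordering v_0 < v_1 < v_2 < v_3 < v_4 < v_5 < v_6 < v_7 < v_8 < v_9 < v_10. The simplices of K, each written with vertices in increasing order, are:

  0-simplices (11): [v_0], [v_1], [v_2], [v_3], [v_4], [v_5], [v_6], [v_7], [v_8], [v_9], [v_10]
  1-simplices (22): (22 of them)
  2-simplices (12): (12 of them)

Hence C_0 ≅ Z^11, C_1 ≅ Z^22, C_2 ≅ Z^12.

The boundary map ∂_1: C_1 → C_0 sends each edge [p,q] (with p < q) to q − p.
This gives a 11×22 integer matrix of rank 9; reducing to Smith normal form yields diagonal entries (1,1,1,1,1,1,1,1,1).

The boundary map ∂_2: C_2 → C_1 sends each 2-simplex [p,q,r] to [q,r] − [p,r] + [p,q]. For instance
  ∂[v_2,v_4,v_7] = [v_4,v_7] − [v_2,v_7] + [v_2,v_4],
  ∂[v_0,v_2,v_4] = [v_2,v_4] − [v_0,v_4] + [v_0,v_2].
The resulting 22×12 matrix has rank 12, and its Smith normal form has invariant factors (1,1,1,1,1,1,1,1,1,1,1,2).

Computing H_k = (kernel of ∂_k) / (image of ∂_{k+1}):

  H_0: rank C_0 − rank ∂_1 = 11 − 9 = 2, and the invariant factors of ∂_1 are all 1, so H_0 ≅ Z^2.
  H_1: rank ker ∂_1 − rank ∂_2 = (22 − 9) − 12 = 1, and ∂_2 has invariant factor 2 > 1, so H_1 ≅ Z ⊕ Z/2.
  H_2: rank ker ∂_2 − rank ∂_3 = (12 − 12) − 0 = 0, and there is no ∂_3, so H_2 ≅ 0.

As a check, the Euler characteristic is 11 − 22 + 12 = 1, which agrees with 2 − 1 + 0 = 1.

Hence the Betti numbers are b_0 = 2, b_1 = 1, b_2 = 0.

b_0 = 2, b_1 = 1, b_2 = 0.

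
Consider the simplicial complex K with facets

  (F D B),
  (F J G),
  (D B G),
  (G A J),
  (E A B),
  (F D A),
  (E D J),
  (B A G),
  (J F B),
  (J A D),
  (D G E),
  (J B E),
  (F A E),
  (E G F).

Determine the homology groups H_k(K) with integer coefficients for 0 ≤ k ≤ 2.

K has 7 vertices, 21 edges, 14 triangles.
rank ∂_0 = 0, rank ∂_1 = 6 ⇒ b_0 = 7 − 0 − 6 = 1; all invariant factors of ∂_1 are 1 so no torsion. So H_0 = Z.
rank ∂_1 = 6, rank ∂_2 = 13 ⇒ b_1 = 21 − 6 − 13 = 2; all invariant factors of ∂_2 are 1 so no torsion. So H_1 = Z^2.
rank ∂_2 = 13, rank ∂_3 = 0 ⇒ b_2 = 14 − 13 − 0 = 1. So H_2 = Z.

H_0 = Z,  H_1 = Z^2,  H_2 = Z.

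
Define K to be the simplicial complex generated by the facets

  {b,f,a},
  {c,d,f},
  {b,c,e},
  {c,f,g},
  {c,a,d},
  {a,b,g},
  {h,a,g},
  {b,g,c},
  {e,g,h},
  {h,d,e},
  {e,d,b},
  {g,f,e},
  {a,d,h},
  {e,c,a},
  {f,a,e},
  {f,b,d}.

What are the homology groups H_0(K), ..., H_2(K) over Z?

Fix the vertex order a < b < c < d < e < f < g < h and write every simplex with vertices in increasing order. Then dim K = 2 and the simplices of K are:

  0-simplices (8): a, b, c, d, e, f, g, h
  1-simplices (24): ab, ac, ad, ae, af, ag, ah, bc, bd, be, bf, bg, cd, ce, cf, cg, de, df, dh, ef, eg, eh, fg, gh
  2-simplices (16): abf, abg, acd, ace, adh, aef, agh, bce, bcg, bde, bdf, cdf, cfg, deh, efg, egh

so the chain groups are C_0 ≅ Z^8, C_1 ≅ Z^24, C_2 ≅ Z^16.

Boundary ∂_1: C_1 → C_0 sends each edge [p,q] (with p < q) to q − p. For instance
  ∂af = f − a.
This gives a 8×24 integer matrix of rank 7; reducing to Smith normal form yields diagonal entries (1,1,1,1,1,1,1).

The boundary map ∂_2: C_2 → C_1 sends each 2-simplex [p,q,r] to [q,r] − [p,r] + [p,q]. For instance
  ∂egh = gh − eh + eg,
  ∂abf = bf − af + ab.
The resulting 24×16 matrix has rank 15, and its Smith normal form has invariant factors (1,1,1,1,1,1,1,1,1,1,1,1,1,1,1).

From H_k ≅ ker(∂_k) / im(∂_{k+1}) we obtain:

  H_0: rank C_0 − rank ∂_1 = 8 − 7 = 1, and the invariant factors of ∂_1 are all 1, so H_0 = Z.
  H_1: rank ker ∂_1 − rank ∂_2 = (24 − 7) − 15 = 2, and the invariant factors of ∂_2 are all 1, so H_1 = Z^2.
  H_2: rank ker ∂_2 − rank ∂_3 = (16 − 15) − 0 = 1, and there is no ∂_3, so H_2 = Z.

As a check, the Euler characteristic is 8 − 24 + 16 = 0, which agrees with 1 − 2 + 1 = 0.

H_0 = Z,  H_1 = Z^2,  H_2 = Z.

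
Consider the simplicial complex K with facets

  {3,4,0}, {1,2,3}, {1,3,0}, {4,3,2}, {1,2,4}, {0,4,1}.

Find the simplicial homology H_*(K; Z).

Order the vertices as 0 < 1 < 2 < 3 < 4. Listing each simplex with vertices in this order, K has dimension 2 with simplices:

  0-simplices (5): [0], [1], [2], [3], [4]
  1-simplices (9): [0,1], [0,3], [0,4], [1,2], [1,3], [1,4], [2,3], [2,4], [3,4]
  2-simplices (6): [0,1,3], [0,1,4], [0,3,4], [1,2,3], [1,2,4], [2,3,4]

so the chain groups are C_0 ≅ Z^5, C_1 ≅ Z^9, C_2 ≅ Z^6.

The boundary map ∂_1: C_1 → C_0 sends each edge [p,q] (with p < q) to q − p. For instance
  ∂[1,2] = [2] − [1].
The resulting 5×9 matrix has rank 4, and its Smith normal form has invariant factors (1,1,1,1).

∂_2: C_2 → C_1 maps a triangle to the signed sum of its edges. For instance
  ∂[0,3,4] = [3,4] − [0,4] + [0,3],
  ∂[0,1,3] = [1,3] − [0,3] + [0,1].
The resulting 9×6 matrix has rank 5, and its Smith normal form has invariant factors (1,1,1,1,1).

Now H_k = ker ∂_k / im ∂_{k+1}, so:

  H_0: rank C_0 − rank ∂_1 = 5 − 4 = 1, and the invariant factors of ∂_1 are all 1, so H_0 = Z.
  H_1: rank ker ∂_1 − rank ∂_2 = (9 − 4) − 5 = 0, and the invariant factors of ∂_2 are all 1, so H_1 = 0.
  H_2: rank ker ∂_2 − rank ∂_3 = (6 − 5) − 0 = 1, and there is no ∂_3, so H_2 = Z.

H_0 = Z,  H_1 = 0,  H_2 = Z.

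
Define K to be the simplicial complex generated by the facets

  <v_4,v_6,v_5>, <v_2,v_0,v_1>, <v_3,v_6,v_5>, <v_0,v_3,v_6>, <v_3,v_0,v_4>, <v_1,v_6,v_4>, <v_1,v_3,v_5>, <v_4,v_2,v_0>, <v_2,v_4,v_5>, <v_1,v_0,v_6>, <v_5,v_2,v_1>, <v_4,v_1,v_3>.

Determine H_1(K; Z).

Take the total order v_0 < v_1 < v_2 < v_3 < v_4 < v_5 < v_6 on the vertex set. Then K (dimension 2) consists of the simplices:

  0-simplices (7): [v_0], [v_1], [v_2], [v_3], [v_4], [v_5], [v_6]
  1-simplices (18): (18 of them)
  2-simplices (12): (12 of them)

so the chain groups are C_0 ≅ Z^7, C_1 ≅ Z^18, C_2 ≅ Z^12.

The boundary map ∂_1: C_1 → C_0 is given by ∂[p,q] = [q] − [p]. For instance
  ∂[v_3,v_6] = [v_6] − [v_3].
The resulting 7×18 matrix has rank 6, and its Smith normal form has invariant factors (1,1,1,1,1,1).

The boundary map ∂_2: C_2 → C_1 sends each 2-simplex [p,q,r] to [q,r] − [p,r] + [p,q]. For instance
  ∂[v_0,v_2,v_4] = [v_2,v_4] − [v_0,v_4] + [v_0,v_2],
  ∂[v_2,v_4,v_5] = [v_4,v_5] − [v_2,v_5] + [v_2,v_4].
As a 18×12 matrix over Z this has rank 12, with invariant factors (1,1,1,1,1,1,1,1,1,1,1,2).

Computing H_k = (kernel of ∂_k) / (image of ∂_{k+1}):

  H_1: rank ker ∂_1 − rank ∂_2 = (18 − 6) − 12 = 0, and ∂_2 has invariant factor 2 > 1, so H_1 = Z/2.

H_1 = Z/2.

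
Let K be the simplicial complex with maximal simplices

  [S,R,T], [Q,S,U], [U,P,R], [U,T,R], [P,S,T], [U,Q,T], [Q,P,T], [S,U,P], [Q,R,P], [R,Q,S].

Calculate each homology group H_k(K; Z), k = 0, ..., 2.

Order the vertices as P < Q < R < S < T < U. Listing each simplex with vertices in this order, K has dimension 2 with simplices:

  0-simplices (6): P, Q, R, S, T, U
  1-simplices (15): PQ, PR, PS, PT, PU, QR, QS, QT, QU, RS, RT, RU, ST, SU, TU
  2-simplices (10): PQR, PQT, PRU, PST, PSU, QRS, QSU, QTU, RST, RTU

Hence C_0 ≅ Z^6, C_1 ≅ Z^15, C_2 ≅ Z^10.

∂_1: C_1 → C_0 maps an edge to its endpoints' difference, ∂[p,q] = q − p.
As a 6×15 matrix over Z this has rank 5, with invariant factors (1,1,1,1,1).

∂_2: C_2 → C_1 sends each 2-simplex [p,q,r] to [q,r] − [p,r] + [p,q]. For instance
  ∂PSU = SU − PU + PS,
  ∂RST = ST − RT + RS.
The resulting 15×10 matrix has rank 10, and its Smith normal form has invariant factors (1,1,1,1,1,1,1,1,1,2).

From H_k ≅ ker(∂_k) / im(∂_{k+1}) we obtain:

  H_0: rank C_0 − rank ∂_1 = 6 − 5 = 1, and the invariant factors of ∂_1 are all 1, so H_0 = Z.
  H_1: rank ker ∂_1 − rank ∂_2 = (15 − 5) − 10 = 0, and ∂_2 has invariant factor 2 > 1, so H_1 = Z/2Z.
  H_2: rank ker ∂_2 − rank ∂_3 = (10 − 10) − 0 = 0, and there is no ∂_3, so H_2 = 0.

(K is a triangulation of the real projective plane RP^2.)

H_0 = Z,  H_1 = Z/2Z,  H_2 = 0.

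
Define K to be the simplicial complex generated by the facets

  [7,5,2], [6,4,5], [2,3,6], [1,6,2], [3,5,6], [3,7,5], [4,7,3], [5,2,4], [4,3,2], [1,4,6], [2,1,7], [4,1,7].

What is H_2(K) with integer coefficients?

We work with the vertex ordering 1 < 2 < 3 < 4 < 5 < 6 < 7. The simplices of K, each written with vertices in increasing order, are:

  0-simplices (7): [1], [2], [3], [4], [5], [6], [7]
  1-simplices (18): [1,2], [1,4], [1,6], [1,7], [2,3], [2,4], [2,5], [2,6], [2,7], [3,4], [3,5], [3,6], [3,7], [4,5], [4,6], [4,7], [5,6], [5,7]
  2-simplices (12): [1,2,6], [1,2,7], [1,4,6], [1,4,7], [2,3,4], [2,3,6], [2,4,5], [2,5,7], [3,4,7], [3,5,6], [3,5,7], [4,5,6]

so the chain groups are C_0 ≅ Z^7, C_1 ≅ Z^18, C_2 ≅ Z^12.

Boundary ∂_1: C_1 → C_0 sends each edge [p,q] (with p < q) to q − p.
The 7×18 boundary matrix has rank 6 and Smith normal form diag(1,1,1,1,1,1).

Boundary ∂_2: C_2 → C_1 acts by ∂[p,q,r] = [q,r] − [p,r] + [p,q]. For instance
  ∂[3,5,6] = [5,6] − [3,6] + [3,5],
  ∂[3,5,7] = [5,7] − [3,7] + [3,5].
The resulting 18×12 matrix has rank 12, and its Smith normal form has invariant factors (1,1,1,1,1,1,1,1,1,1,1,2).

Now H_k = ker ∂_k / im ∂_{k+1}, so:

  H_2: rank ker ∂_2 − rank ∂_3 = (12 − 12) − 0 = 0, and there is no ∂_3, so H_2 ≅ 0.

(K is a triangulation of the real projective plane RP^2.)

H_2 ≅ 0.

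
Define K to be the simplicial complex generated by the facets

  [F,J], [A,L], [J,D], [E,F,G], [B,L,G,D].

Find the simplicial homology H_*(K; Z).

Fix the vertex order A < B < D < E < F < G < J < L and write every simplex with vertices in increasing order. Then dim K = 3 and the simplices of K are:

  0-simplices (8): A, B, D, E, F, G, J, L
  1-simplices (12): AL, BD, BG, BL, DG, DJ, DL, EF, EG, FG, FJ, GL
  2-simplices (5): BDG, BDL, BGL, DGL, EFG
  3-simplices (1): BDGL

giving chain groups C_0 ≅ Z^8, C_1 ≅ Z^12, C_2 ≅ Z^5, C_3 ≅ Z^1.

The boundary map ∂_1: C_1 → C_0 maps an edge to its endpoints' difference, ∂[p,q] = q − p.
The resulting 8×12 matrix has rank 7, and its Smith normal form has invariant factors (1,1,1,1,1,1,1).

Boundary ∂_2: C_2 → C_1 acts by ∂[p,q,r] = [q,r] − [p,r] + [p,q]. For instance
  ∂DGL = GL − DL + DG,
  ∂BDG = DG − BG + BD.
This gives a 12×5 integer matrix of rank 4; reducing to Smith normal form yields diagonal entries (1,1,1,1).

∂_3: C_3 → C_2 sends each 3-simplex σ to the alternating sum Σ_i (−1)^i (σ with its i-th vertex removed). For instance
  ∂BDGL = DGL − BGL + BDL − BDG.
This gives a 5×1 integer matrix of rank 1; reducing to Smith normal form yields diagonal entries (1).

Now H_k = ker ∂_k / im ∂_{k+1}, so:

  H_0: rank C_0 − rank ∂_1 = 8 − 7 = 1, and the invariant factors of ∂_1 are all 1, so H_0 = Z.
  H_1: rank ker ∂_1 − rank ∂_2 = (12 − 7) − 4 = 1, and the invariant factors of ∂_2 are all 1, so H_1 = Z.
  H_2: rank ker ∂_2 − rank ∂_3 = (5 − 4) − 1 = 0, and the invariant factors of ∂_3 are all 1, so H_2 = 0.
  H_3: rank ker ∂_3 − rank ∂_4 = (1 − 1) − 0 = 0, and there is no ∂_4, so H_3 = 0.

As a check, the Euler characteristic is 8 − 12 + 5 − 1 = 0, which agrees with 1 − 1 + 0 − 0 = 0.

H_0 ≅ Z,  H_1 ≅ Z,  H_2 = 0,  H_3 = 0.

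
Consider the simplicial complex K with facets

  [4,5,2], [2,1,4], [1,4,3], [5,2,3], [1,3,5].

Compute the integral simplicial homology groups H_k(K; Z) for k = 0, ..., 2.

Take the total order 1 < 2 < 3 < 4 < 5 on the vertex set. Then K (dimension 2) consists of the simplices:

  0-simplices (5): [1], [2], [3], [4], [5]
  1-simplices (10): [1,2], [1,3], [1,4], [1,5], [2,3], [2,4], [2,5], [3,4], [3,5], [4,5]
  2-simplices (5): [1,2,4], [1,3,4], [1,3,5], [2,3,5], [2,4,5]

giving chain groups C_0 ≅ Z^5, C_1 ≅ Z^10, C_2 ≅ Z^5.

The boundary map ∂_1: C_1 → C_0 is given by ∂[p,q] = [q] − [p]. For instance
  ∂[4,5] = [5] − [4].
This gives a 5×10 integer matrix of rank 4; reducing to Smith normal form yields diagonal entries (1,1,1,1).

∂_2: C_2 → C_1 maps a triangle to the signed sum of its edges. For instance
  ∂[1,3,5] = [3,5] − [1,5] + [1,3],
  ∂[2,3,5] = [3,5] − [2,5] + [2,3].
This gives a 10×5 integer matrix of rank 5; reducing to Smith normal form yields diagonal entries (1,1,1,1,1).

Now H_k = ker ∂_k / im ∂_{k+1}, so:

  H_0: rank C_0 − rank ∂_1 = 5 − 4 = 1, and the invariant factors of ∂_1 are all 1, so H_0 = Z.
  H_1: rank ker ∂_1 − rank ∂_2 = (10 − 4) − 5 = 1, and the invariant factors of ∂_2 are all 1, so H_1 = Z.
  H_2: rank ker ∂_2 − rank ∂_3 = (5 − 5) − 0 = 0, and there is no ∂_3, so H_2 = 0.

H_0 ≅ Z,  H_1 ≅ Z,  H_2 = 0.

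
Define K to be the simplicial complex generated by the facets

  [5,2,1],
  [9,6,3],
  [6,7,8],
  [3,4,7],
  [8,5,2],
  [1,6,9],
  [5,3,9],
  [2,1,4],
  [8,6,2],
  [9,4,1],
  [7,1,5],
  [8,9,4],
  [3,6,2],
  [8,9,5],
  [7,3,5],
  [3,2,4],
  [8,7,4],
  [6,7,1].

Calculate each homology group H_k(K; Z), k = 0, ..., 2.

H_0 = Z,  H_1 = Z^2,  H_2 = Z.

Fix the vertex order 1 < 2 < 3 < 4 < 5 < 6 < 7 < 8 < 9 and write every simplex with vertices in increasing order. Then dim K = 2 and the simplices of K are:

  0-simplices (9): [1], [2], [3], [4], [5], [6], [7], [8], [9]
  1-simplices (27): (27 of them)
  2-simplices (18): [1,2,4], [1,2,5], [1,4,9], [1,5,7], [1,6,7], [1,6,9], [2,3,4], [2,3,6], [2,5,8], [2,6,8], [3,4,7], [3,5,7], [3,5,9], [3,6,9], [4,7,8], [4,8,9], [5,8,9], [6,7,8]

Hence C_0 ≅ Z^9, C_1 ≅ Z^27, C_2 ≅ Z^18.

∂_1: C_1 → C_0 maps an edge to its endpoints' difference, ∂[p,q] = q − p. For instance
  ∂[1,2] = [2] − [1].
The resulting 9×27 matrix has rank 8, and its Smith normal form has invariant factors (1,1,1,1,1,1,1,1).

Boundary ∂_2: C_2 → C_1 acts by ∂[p,q,r] = [q,r] − [p,r] + [p,q]. For instance
  ∂[2,5,8] = [5,8] − [2,8] + [2,5],
  ∂[1,2,5] = [2,5] − [1,5] + [1,2].
This gives a 27×18 integer matrix of rank 17; reducing to Smith normal form yields diagonal entries (1,1,1,1,1,1,1,1,1,1,1,1,1,1,1,1,1).

From H_k ≅ ker(∂_k) / im(∂_{k+1}) we obtain:

  H_0: rank C_0 − rank ∂_1 = 9 − 8 = 1, and the invariant factors of ∂_1 are all 1, so H_0 ≅ Z.
  H_1: rank ker ∂_1 − rank ∂_2 = (27 − 8) − 17 = 2, and the invariant factors of ∂_2 are all 1, so H_1 ≅ Z^2.
  H_2: rank ker ∂_2 − rank ∂_3 = (18 − 17) − 0 = 1, and there is no ∂_3, so H_2 ≅ Z.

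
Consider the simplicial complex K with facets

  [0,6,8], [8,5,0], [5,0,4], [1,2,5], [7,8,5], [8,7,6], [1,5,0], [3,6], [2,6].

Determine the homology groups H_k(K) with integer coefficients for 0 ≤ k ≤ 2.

H_0 ≅ Z,  H_1 ≅ Z,  H_2 = 0.

K has 9 vertices, 16 edges, 7 triangles.
rank ∂_0 = 0, rank ∂_1 = 8 ⇒ b_0 = 9 − 0 − 8 = 1; all invariant factors of ∂_1 are 1 so no torsion. So H_0 ≅ Z.
rank ∂_1 = 8, rank ∂_2 = 7 ⇒ b_1 = 16 − 8 − 7 = 1; all invariant factors of ∂_2 are 1 so no torsion. So H_1 ≅ Z.
rank ∂_2 = 7, rank ∂_3 = 0 ⇒ b_2 = 7 − 7 − 0 = 0. So H_2 ≅ 0.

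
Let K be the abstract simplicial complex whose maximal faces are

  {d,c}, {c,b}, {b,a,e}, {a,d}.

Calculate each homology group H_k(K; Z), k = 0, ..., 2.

H_0 = Z,  H_1 = Z,  H_2 = 0.

K has 5 vertices, 6 edges, 1 triangle.
rank ∂_0 = 0, rank ∂_1 = 4 ⇒ b_0 = 5 − 0 − 4 = 1; all invariant factors of ∂_1 are 1 so no torsion. So H_0 = Z.
rank ∂_1 = 4, rank ∂_2 = 1 ⇒ b_1 = 6 − 4 − 1 = 1; all invariant factors of ∂_2 are 1 so no torsion. So H_1 = Z.
rank ∂_2 = 1, rank ∂_3 = 0 ⇒ b_2 = 1 − 1 − 0 = 0. So H_2 = 0.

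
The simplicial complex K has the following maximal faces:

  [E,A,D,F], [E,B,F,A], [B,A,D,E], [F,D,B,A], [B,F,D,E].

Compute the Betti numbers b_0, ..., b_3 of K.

Order the vertices as A < B < D < E < F. Listing each simplex with vertices in this order, K has dimension 3 with simplices:

  0-simplices (5): A, B, D, E, F
  1-simplices (10): AB, AD, AE, AF, BD, BE, BF, DE, DF, EF
  2-simplices (10): ABD, ABE, ABF, ADE, ADF, AEF, BDE, BDF, BEF, DEF
  3-simplices (5): ABDE, ABDF, ABEF, ADEF, BDEF

Hence C_0 ≅ Z^5, C_1 ≅ Z^10, C_2 ≅ Z^10, C_3 ≅ Z^5.

∂_1: C_1 → C_0 maps an edge to its endpoints' difference, ∂[p,q] = q − p.
The 5×10 boundary matrix has rank 4 and Smith normal form diag(1,1,1,1).

∂_2: C_2 → C_1 sends each 2-simplex [p,q,r] to [q,r] − [p,r] + [p,q]. For instance
  ∂ABE = BE − AE + AB,
  ∂BDE = DE − BE + BD.
The 10×10 boundary matrix has rank 6 and Smith normal form diag(1,1,1,1,1,1).

Boundary ∂_3: C_3 → C_2 sends each 3-simplex σ to the alternating sum Σ_i (−1)^i (σ with its i-th vertex removed). For instance
  ∂ADEF = DEF − AEF + ADF − ADE,
  ∂ABDE = BDE − ADE + ABE − ABD.
As a 10×5 matrix over Z this has rank 4, with invariant factors (1,1,1,1).

Computing H_k = (kernel of ∂_k) / (image of ∂_{k+1}):

  H_0: rank C_0 − rank ∂_1 = 5 − 4 = 1, and the invariant factors of ∂_1 are all 1, so H_0 = Z.
  H_1: rank ker ∂_1 − rank ∂_2 = (10 − 4) − 6 = 0, and the invariant factors of ∂_2 are all 1, so H_1 = 0.
  H_2: rank ker ∂_2 − rank ∂_3 = (10 − 6) − 4 = 0, and the invariant factors of ∂_3 are all 1, so H_2 = 0.
  H_3: rank ker ∂_3 − rank ∂_4 = (5 − 4) − 0 = 1, and there is no ∂_4, so H_3 = Z.

Hence the Betti numbers are b_0 = 1, b_1 = 0, b_2 = 0, b_3 = 1.

b_0 = 1, b_1 = 0, b_2 = 0, b_3 = 1.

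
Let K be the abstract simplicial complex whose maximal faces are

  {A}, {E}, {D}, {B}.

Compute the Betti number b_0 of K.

Take the total order A < B < D < E on the vertex set. Then K (dimension 0) consists of the simplices:

  0-simplices (4): A, B, D, E

Hence C_0 ≅ Z^4.

Now H_k = ker ∂_k / im ∂_{k+1}, so:

  H_0: rank C_0 − rank ∂_1 = 4 − 0 = 4, and there is no ∂_1, so H_0 ≅ Z^4.

Hence the Betti numbers are b_0 = 4.

b_0 = 4.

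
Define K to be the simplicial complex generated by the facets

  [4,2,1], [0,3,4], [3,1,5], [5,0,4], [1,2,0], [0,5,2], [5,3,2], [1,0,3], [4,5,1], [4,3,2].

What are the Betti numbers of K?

b_0 = 1, b_1 = 0, b_2 = 0.

K has 6 vertices, 15 edges, 10 triangles.
rank ∂_0 = 0, rank ∂_1 = 5 ⇒ b_0 = 6 − 0 − 5 = 1; all invariant factors of ∂_1 are 1 so no torsion. So H_0 ≅ Z.
rank ∂_1 = 5, rank ∂_2 = 10 ⇒ b_1 = 15 − 5 − 10 = 0; ∂_2 has invariant factor(s) [2] giving torsion. So H_1 ≅ Z/2.
rank ∂_2 = 10, rank ∂_3 = 0 ⇒ b_2 = 10 − 10 − 0 = 0. So H_2 ≅ 0.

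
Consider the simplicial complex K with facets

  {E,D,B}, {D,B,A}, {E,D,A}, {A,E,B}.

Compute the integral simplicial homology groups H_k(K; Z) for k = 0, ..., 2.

Fix the vertex order A < B < D < E and write every simplex with vertices in increasing order. Then dim K = 2 and the simplices of K are:

  0-simplices (4): A, B, D, E
  1-simplices (6): AB, AD, AE, BD, BE, DE
  2-simplices (4): ABD, ABE, ADE, BDE

Hence C_0 ≅ Z^4, C_1 ≅ Z^6, C_2 ≅ Z^4.

The boundary map ∂_1: C_1 → C_0 maps an edge to its endpoints' difference, ∂[p,q] = q − p. For instance
  ∂BD = D − B.
As a 4×6 matrix over Z this has rank 3, with invariant factors (1,1,1).

∂_2: C_2 → C_1 sends each 2-simplex [p,q,r] to [q,r] − [p,r] + [p,q]. For instance
  ∂BDE = DE − BE + BD,
  ∂ABD = BD − AD + AB.
The resulting 6×4 matrix has rank 3, and its Smith normal form has invariant factors (1,1,1).

Reading off H_k = ker ∂_k / im ∂_{k+1}:

  H_0: rank C_0 − rank ∂_1 = 4 − 3 = 1, and the invariant factors of ∂_1 are all 1, so H_0 = Z.
  H_1: rank ker ∂_1 − rank ∂_2 = (6 − 3) − 3 = 0, and the invariant factors of ∂_2 are all 1, so H_1 = 0.
  H_2: rank ker ∂_2 − rank ∂_3 = (4 − 3) − 0 = 1, and there is no ∂_3, so H_2 = Z.

H_0 = Z,  H_1 = 0,  H_2 = Z.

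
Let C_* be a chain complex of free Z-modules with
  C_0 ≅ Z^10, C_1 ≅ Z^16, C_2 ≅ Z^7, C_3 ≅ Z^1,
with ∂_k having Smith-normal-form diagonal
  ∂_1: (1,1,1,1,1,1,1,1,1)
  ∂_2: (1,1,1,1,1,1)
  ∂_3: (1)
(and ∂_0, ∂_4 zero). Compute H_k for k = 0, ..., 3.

H_0 = Z,  H_1 = Z,  H_2 = 0,  H_3 = 0.

H_0: b_0 = 10 − 0 − 9 = 1; torsion from ∂_1 factors > 1: none. So H_0 = Z.
H_1: b_1 = 16 − 9 − 6 = 1; torsion from ∂_2 factors > 1: none. So H_1 = Z.
H_2: b_2 = 7 − 6 − 1 = 0; torsion from ∂_3 factors > 1: none. So H_2 = 0.
H_3: b_3 = 1 − 1 − 0 = 0; torsion from ∂_4 factors > 1: none. So H_3 = 0.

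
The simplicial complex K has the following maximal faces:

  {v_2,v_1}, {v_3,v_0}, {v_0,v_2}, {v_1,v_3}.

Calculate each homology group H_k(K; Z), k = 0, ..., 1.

K has 4 vertices, 4 edges.
rank ∂_0 = 0, rank ∂_1 = 3 ⇒ b_0 = 4 − 0 − 3 = 1; all invariant factors of ∂_1 are 1 so no torsion. So H_0 = Z.
rank ∂_1 = 3, rank ∂_2 = 0 ⇒ b_1 = 4 − 3 − 0 = 1. So H_1 = Z.

H_0 ≅ Z,  H_1 ≅ Z.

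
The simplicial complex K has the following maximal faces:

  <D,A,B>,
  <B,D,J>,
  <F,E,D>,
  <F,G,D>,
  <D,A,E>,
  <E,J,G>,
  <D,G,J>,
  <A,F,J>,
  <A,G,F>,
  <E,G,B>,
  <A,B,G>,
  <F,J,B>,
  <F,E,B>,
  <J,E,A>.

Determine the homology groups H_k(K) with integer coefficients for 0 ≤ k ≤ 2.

Order the vertices as A < B < D < E < F < G < J. Listing each simplex with vertices in this order, K has dimension 2 with simplices:

  0-simplices (7): A, B, D, E, F, G, J
  1-simplices (21): AB, AD, AE, AF, AG, AJ, BD, BE, BF, BG, BJ, DE, DF, DG, DJ, EF, EG, EJ, FG, FJ, GJ
  2-simplices (14): ABD, ABG, ADE, AEJ, AFG, AFJ, BDJ, BEF, BEG, BFJ, DEF, DFG, DGJ, EGJ

so the chain groups are C_0 ≅ Z^7, C_1 ≅ Z^21, C_2 ≅ Z^14.

The boundary map ∂_1: C_1 → C_0 maps an edge to its endpoints' difference, ∂[p,q] = q − p. For instance
  ∂AD = D − A.
As a 7×21 matrix over Z this has rank 6, with invariant factors (1,1,1,1,1,1).

The boundary map ∂_2: C_2 → C_1 maps a triangle to the signed sum of its edges. For instance
  ∂EGJ = GJ − EJ + EG,
  ∂BEF = EF − BF + BE.
As a 21×14 matrix over Z this has rank 13, with invariant factors (1,1,1,1,1,1,1,1,1,1,1,1,1).

Now H_k = ker ∂_k / im ∂_{k+1}, so:

  H_0: rank C_0 − rank ∂_1 = 7 − 6 = 1, and the invariant factors of ∂_1 are all 1, so H_0 = Z.
  H_1: rank ker ∂_1 − rank ∂_2 = (21 − 6) − 13 = 2, and the invariant factors of ∂_2 are all 1, so H_1 = Z^2.
  H_2: rank ker ∂_2 − rank ∂_3 = (14 − 13) − 0 = 1, and there is no ∂_3, so H_2 = Z.

H_0 ≅ Z,  H_1 ≅ Z^2,  H_2 ≅ Z.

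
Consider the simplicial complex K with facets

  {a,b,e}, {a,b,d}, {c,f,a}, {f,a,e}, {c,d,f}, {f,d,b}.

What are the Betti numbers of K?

Order the vertices as a < b < c < d < e < f. Listing each simplex with vertices in this order, K has dimension 2 with simplices:

  0-simplices (6): a, b, c, d, e, f
  1-simplices (12): ab, ac, ad, ae, af, bd, be, bf, cd, cf, df, ef
  2-simplices (6): abd, abe, acf, aef, bdf, cdf

Hence C_0 ≅ Z^6, C_1 ≅ Z^12, C_2 ≅ Z^6.

The boundary map ∂_1: C_1 → C_0 is given by ∂[p,q] = [q] − [p]. For instance
  ∂cf = f − c.
The 6×12 boundary matrix has rank 5 and Smith normal form diag(1,1,1,1,1).

∂_2: C_2 → C_1 sends each 2-simplex [p,q,r] to [q,r] − [p,r] + [p,q]. For instance
  ∂bdf = df − bf + bd,
  ∂aef = ef − af + ae.
The resulting 12×6 matrix has rank 6, and its Smith normal form has invariant factors (1,1,1,1,1,1).

Now H_k = ker ∂_k / im ∂_{k+1}, so:

  H_0: rank C_0 − rank ∂_1 = 6 − 5 = 1, and the invariant factors of ∂_1 are all 1, so H_0 ≅ Z.
  H_1: rank ker ∂_1 − rank ∂_2 = (12 − 5) − 6 = 1, and the invariant factors of ∂_2 are all 1, so H_1 ≅ Z.
  H_2: rank ker ∂_2 − rank ∂_3 = (6 − 6) − 0 = 0, and there is no ∂_3, so H_2 ≅ 0.

Hence the Betti numbers are b_0 = 1, b_1 = 1, b_2 = 0.

b_0 = 1, b_1 = 1, b_2 = 0.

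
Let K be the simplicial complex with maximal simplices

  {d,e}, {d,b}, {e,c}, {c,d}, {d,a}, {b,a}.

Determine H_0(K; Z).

Fix the vertex order a < b < c < d < e and write every simplex with vertices in increasing order. Then dim K = 1 and the simplices of K are:

  0-simplices (5): a, b, c, d, e
  1-simplices (6): ab, ad, bd, cd, ce, de

so the chain groups are C_0 ≅ Z^5, C_1 ≅ Z^6.

The boundary map ∂_1: C_1 → C_0 is given by ∂[p,q] = [q] − [p].
As a 5×6 matrix over Z this has rank 4, with invariant factors (1,1,1,1).

Computing H_k = (kernel of ∂_k) / (image of ∂_{k+1}):

  H_0: rank C_0 − rank ∂_1 = 5 − 4 = 1, and the invariant factors of ∂_1 are all 1, so H_0 = Z.

H_0 ≅ Z.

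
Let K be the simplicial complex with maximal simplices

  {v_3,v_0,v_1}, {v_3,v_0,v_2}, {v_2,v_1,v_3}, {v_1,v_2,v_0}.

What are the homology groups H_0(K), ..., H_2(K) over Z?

H_0 = Z,  H_1 = 0,  H_2 = Z.

We work with the vertex ordering v_0 < v_1 < v_2 < v_3. The simplices of K, each written with vertices in increasing order, are:

  0-simplices (4): [v_0], [v_1], [v_2], [v_3]
  1-simplices (6): [v_0,v_1], [v_0,v_2], [v_0,v_3], [v_1,v_2], [v_1,v_3], [v_2,v_3]
  2-simplices (4): [v_0,v_1,v_2], [v_0,v_1,v_3], [v_0,v_2,v_3], [v_1,v_2,v_3]

so the chain groups are C_0 ≅ Z^4, C_1 ≅ Z^6, C_2 ≅ Z^4.

Boundary ∂_1: C_1 → C_0 is given by ∂[p,q] = [q] − [p].
The resulting 4×6 matrix has rank 3, and its Smith normal form has invariant factors (1,1,1).

The boundary map ∂_2: C_2 → C_1 sends each 2-simplex [p,q,r] to [q,r] − [p,r] + [p,q]. For instance
  ∂[v_0,v_1,v_2] = [v_1,v_2] − [v_0,v_2] + [v_0,v_1],
  ∂[v_0,v_1,v_3] = [v_1,v_3] − [v_0,v_3] + [v_0,v_1].
The resulting 6×4 matrix has rank 3, and its Smith normal form has invariant factors (1,1,1).

From H_k ≅ ker(∂_k) / im(∂_{k+1}) we obtain:

  H_0: rank C_0 − rank ∂_1 = 4 − 3 = 1, and the invariant factors of ∂_1 are all 1, so H_0 ≅ Z.
  H_1: rank ker ∂_1 − rank ∂_2 = (6 − 3) − 3 = 0, and the invariant factors of ∂_2 are all 1, so H_1 ≅ 0.
  H_2: rank ker ∂_2 − rank ∂_3 = (4 − 3) − 0 = 1, and there is no ∂_3, so H_2 ≅ Z.

As a check, the Euler characteristic is 4 − 6 + 4 = 2, which agrees with 1 − 0 + 1 = 2.
(K is a triangulation of the 2-sphere S^2.)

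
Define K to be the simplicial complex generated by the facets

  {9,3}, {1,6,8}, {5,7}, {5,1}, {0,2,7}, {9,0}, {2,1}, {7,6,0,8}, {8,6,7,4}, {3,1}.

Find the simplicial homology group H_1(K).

H_1 ≅ Z^3.

We work with the vertex ordering 0 < 1 < 2 < 3 < 4 < 5 < 6 < 7 < 8 < 9. The simplices of K, each written with vertices in increasing order, are:

  0-simplices (10): [0], [1], [2], [3], [4], [5], [6], [7], [8], [9]
  1-simplices (19): [0,2], [0,6], [0,7], [0,8], [0,9], [1,2], [1,3], [1,5], [1,6], [1,8], [2,7], [3,9], [4,6], [4,7], [4,8], [5,7], [6,7], [6,8], [7,8]
  2-simplices (9): [0,2,7], [0,6,7], [0,6,8], [0,7,8], [1,6,8], [4,6,7], [4,6,8], [4,7,8], [6,7,8]
  3-simplices (2): [0,6,7,8], [4,6,7,8]

Hence C_0 ≅ Z^10, C_1 ≅ Z^19, C_2 ≅ Z^9, C_3 ≅ Z^2.

Boundary ∂_1: C_1 → C_0 sends each edge [p,q] (with p < q) to q − p. For instance
  ∂[5,7] = [7] − [5].
The resulting 10×19 matrix has rank 9, and its Smith normal form has invariant factors (1,1,1,1,1,1,1,1,1).

Boundary ∂_2: C_2 → C_1 maps a triangle to the signed sum of its edges. For instance
  ∂[4,7,8] = [7,8] − [4,8] + [4,7],
  ∂[4,6,7] = [6,7] − [4,7] + [4,6].
The resulting 19×9 matrix has rank 7, and its Smith normal form has invariant factors (1,1,1,1,1,1,1).

The boundary map ∂_3: C_3 → C_2 sends each 3-simplex σ to the alternating sum Σ_i (−1)^i (σ with its i-th vertex removed). For instance
  ∂[0,6,7,8] = [6,7,8] − [0,7,8] + [0,6,8] − [0,6,7],
  ∂[4,6,7,8] = [6,7,8] − [4,7,8] + [4,6,8] − [4,6,7].
As a 9×2 matrix over Z this has rank 2, with invariant factors (1,1).

Reading off H_k = ker ∂_k / im ∂_{k+1}:

  H_1: rank ker ∂_1 − rank ∂_2 = (19 − 9) − 7 = 3, and the invariant factors of ∂_2 are all 1, so H_1 = Z^3.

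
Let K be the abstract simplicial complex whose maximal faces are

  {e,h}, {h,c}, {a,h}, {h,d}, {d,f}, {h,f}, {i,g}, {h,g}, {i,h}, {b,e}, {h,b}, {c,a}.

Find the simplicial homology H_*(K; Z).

Take the total order a < b < c < d < e < f < g < h < i on the vertex set. Then K (dimension 1) consists of the simplices:

  0-simplices (9): a, b, c, d, e, f, g, h, i
  1-simplices (12): ac, ah, be, bh, ch, df, dh, eh, fh, gh, gi, hi

so the chain groups are C_0 ≅ Z^9, C_1 ≅ Z^12.

Boundary ∂_1: C_1 → C_0 sends each edge [p,q] (with p < q) to q − p.
The 9×12 boundary matrix has rank 8 and Smith normal form diag(1,1,1,1,1,1,1,1).

Now H_k = ker ∂_k / im ∂_{k+1}, so:

  H_0: rank C_0 − rank ∂_1 = 9 − 8 = 1, and the invariant factors of ∂_1 are all 1, so H_0 ≅ Z.
  H_1: rank ker ∂_1 − rank ∂_2 = (12 − 8) − 0 = 4, and there is no ∂_2, so H_1 ≅ Z^4.

H_0 = Z,  H_1 = Z^4.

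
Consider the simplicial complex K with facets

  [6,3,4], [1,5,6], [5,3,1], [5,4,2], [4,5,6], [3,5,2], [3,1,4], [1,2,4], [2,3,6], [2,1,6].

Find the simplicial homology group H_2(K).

We work with the vertex ordering 1 < 2 < 3 < 4 < 5 < 6. The simplices of K, each written with vertices in increasing order, are:

  0-simplices (6): [1], [2], [3], [4], [5], [6]
  1-simplices (15): [1,2], [1,3], [1,4], [1,5], [1,6], [2,3], [2,4], [2,5], [2,6], [3,4], [3,5], [3,6], [4,5], [4,6], [5,6]
  2-simplices (10): [1,2,4], [1,2,6], [1,3,4], [1,3,5], [1,5,6], [2,3,5], [2,3,6], [2,4,5], [3,4,6], [4,5,6]

giving chain groups C_0 ≅ Z^6, C_1 ≅ Z^15, C_2 ≅ Z^10.

Boundary ∂_1: C_1 → C_0 maps an edge to its endpoints' difference, ∂[p,q] = q − p.
The 6×15 boundary matrix has rank 5 and Smith normal form diag(1,1,1,1,1).

Boundary ∂_2: C_2 → C_1 maps a triangle to the signed sum of its edges. For instance
  ∂[1,5,6] = [5,6] − [1,6] + [1,5],
  ∂[2,3,6] = [3,6] − [2,6] + [2,3].
The 15×10 boundary matrix has rank 10 and Smith normal form diag(1,1,1,1,1,1,1,1,1,2).

Now H_k = ker ∂_k / im ∂_{k+1}, so:

  H_2: rank ker ∂_2 − rank ∂_3 = (10 − 10) − 0 = 0, and there is no ∂_3, so H_2 ≅ 0.

H_2 = 0.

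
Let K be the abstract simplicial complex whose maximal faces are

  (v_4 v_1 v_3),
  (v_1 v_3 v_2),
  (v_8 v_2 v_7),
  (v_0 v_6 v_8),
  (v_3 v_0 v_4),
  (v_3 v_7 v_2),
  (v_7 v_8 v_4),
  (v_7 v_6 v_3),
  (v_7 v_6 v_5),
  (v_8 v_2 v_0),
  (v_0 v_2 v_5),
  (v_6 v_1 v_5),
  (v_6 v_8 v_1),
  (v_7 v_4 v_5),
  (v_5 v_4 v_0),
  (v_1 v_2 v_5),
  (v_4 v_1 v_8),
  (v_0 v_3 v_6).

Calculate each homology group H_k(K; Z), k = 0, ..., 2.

Fix the vertex order v_0 < v_1 < v_2 < v_3 < v_4 < v_5 < v_6 < v_7 < v_8 and write every simplex with vertices in increasing order. Then dim K = 2 and the simplices of K are:

  0-simplices (9): [v_0], [v_1], [v_2], [v_3], [v_4], [v_5], [v_6], [v_7], [v_8]
  1-simplices (27): (27 of them)
  2-simplices (18): (18 of them)

Hence C_0 ≅ Z^9, C_1 ≅ Z^27, C_2 ≅ Z^18.

∂_1: C_1 → C_0 is given by ∂[p,q] = [q] − [p]. For instance
  ∂[v_0,v_2] = [v_2] − [v_0].
The resulting 9×27 matrix has rank 8, and its Smith normal form has invariant factors (1,1,1,1,1,1,1,1).

∂_2: C_2 → C_1 maps a triangle to the signed sum of its edges. For instance
  ∂[v_2,v_3,v_7] = [v_3,v_7] − [v_2,v_7] + [v_2,v_3],
  ∂[v_0,v_2,v_8] = [v_2,v_8] − [v_0,v_8] + [v_0,v_2].
The 27×18 boundary matrix has rank 17 and Smith normal form diag(1,1,1,1,1,1,1,1,1,1,1,1,1,1,1,1,1).

Now H_k = ker ∂_k / im ∂_{k+1}, so:

  H_0: rank C_0 − rank ∂_1 = 9 − 8 = 1, and the invariant factors of ∂_1 are all 1, so H_0 ≅ Z.
  H_1: rank ker ∂_1 − rank ∂_2 = (27 − 8) − 17 = 2, and the invariant factors of ∂_2 are all 1, so H_1 ≅ Z^2.
  H_2: rank ker ∂_2 − rank ∂_3 = (18 − 17) − 0 = 1, and there is no ∂_3, so H_2 ≅ Z.

H_0 = Z,  H_1 = Z^2,  H_2 = Z.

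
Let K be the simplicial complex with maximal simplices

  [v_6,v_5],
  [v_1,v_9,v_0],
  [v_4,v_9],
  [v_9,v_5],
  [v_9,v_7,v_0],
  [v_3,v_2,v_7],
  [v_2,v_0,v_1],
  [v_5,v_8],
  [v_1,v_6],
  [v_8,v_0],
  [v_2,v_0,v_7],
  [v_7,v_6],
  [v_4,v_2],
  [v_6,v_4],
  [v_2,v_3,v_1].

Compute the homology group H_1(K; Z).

H_1 = Z^5.

Take the total order v_0 < v_1 < v_2 < v_3 < v_4 < v_5 < v_6 < v_7 < v_8 < v_9 on the vertex set. Then K (dimension 2) consists of the simplices:

  0-simplices (10): [v_0], [v_1], [v_2], [v_3], [v_4], [v_5], [v_6], [v_7], [v_8], [v_9]
  1-simplices (20): (20 of them)
  2-simplices (6): [v_0,v_1,v_2], [v_0,v_1,v_9], [v_0,v_2,v_7], [v_0,v_7,v_9], [v_1,v_2,v_3], [v_2,v_3,v_7]

so the chain groups are C_0 ≅ Z^10, C_1 ≅ Z^20, C_2 ≅ Z^6.

The boundary map ∂_1: C_1 → C_0 sends each edge [p,q] (with p < q) to q − p. For instance
  ∂[v_4,v_9] = [v_9] − [v_4].
This gives a 10×20 integer matrix of rank 9; reducing to Smith normal form yields diagonal entries (1,1,1,1,1,1,1,1,1).

∂_2: C_2 → C_1 sends each 2-simplex [p,q,r] to [q,r] − [p,r] + [p,q]. For instance
  ∂[v_0,v_2,v_7] = [v_2,v_7] − [v_0,v_7] + [v_0,v_2],
  ∂[v_0,v_1,v_9] = [v_1,v_9] − [v_0,v_9] + [v_0,v_1].
The 20×6 boundary matrix has rank 6 and Smith normal form diag(1,1,1,1,1,1).

Computing H_k = (kernel of ∂_k) / (image of ∂_{k+1}):

  H_1: rank ker ∂_1 − rank ∂_2 = (20 − 9) − 6 = 5, and the invariant factors of ∂_2 are all 1, so H_1 = Z^5.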